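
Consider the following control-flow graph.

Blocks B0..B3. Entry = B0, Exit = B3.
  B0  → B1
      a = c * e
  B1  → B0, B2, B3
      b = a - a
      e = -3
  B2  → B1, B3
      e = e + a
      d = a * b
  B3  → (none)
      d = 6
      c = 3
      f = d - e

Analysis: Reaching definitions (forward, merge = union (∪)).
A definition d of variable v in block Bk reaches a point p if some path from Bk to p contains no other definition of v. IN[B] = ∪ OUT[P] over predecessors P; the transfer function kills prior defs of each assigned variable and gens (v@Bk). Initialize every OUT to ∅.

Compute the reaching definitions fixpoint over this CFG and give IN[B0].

Fixpoint table:
  B0:   IN={a@B0, b@B1, d@B2, e@B1}   OUT={a@B0, b@B1, d@B2, e@B1}
  B1:   IN={a@B0, b@B1, d@B2, e@B1, e@B2}   OUT={a@B0, b@B1, d@B2, e@B1}
  B2:   IN={a@B0, b@B1, d@B2, e@B1}   OUT={a@B0, b@B1, d@B2, e@B2}
  B3:   IN={a@B0, b@B1, d@B2, e@B1, e@B2}   OUT={a@B0, b@B1, c@B3, d@B3, e@B1, e@B2, f@B3}

Merge at B0 (entry node, so the boundary value {} is joined with the incoming edge(s)): IN[B0] = {} ⊔ OUT[B1] = {a@B0, b@B1, d@B2, e@B1}

Answer: {a@B0, b@B1, d@B2, e@B1}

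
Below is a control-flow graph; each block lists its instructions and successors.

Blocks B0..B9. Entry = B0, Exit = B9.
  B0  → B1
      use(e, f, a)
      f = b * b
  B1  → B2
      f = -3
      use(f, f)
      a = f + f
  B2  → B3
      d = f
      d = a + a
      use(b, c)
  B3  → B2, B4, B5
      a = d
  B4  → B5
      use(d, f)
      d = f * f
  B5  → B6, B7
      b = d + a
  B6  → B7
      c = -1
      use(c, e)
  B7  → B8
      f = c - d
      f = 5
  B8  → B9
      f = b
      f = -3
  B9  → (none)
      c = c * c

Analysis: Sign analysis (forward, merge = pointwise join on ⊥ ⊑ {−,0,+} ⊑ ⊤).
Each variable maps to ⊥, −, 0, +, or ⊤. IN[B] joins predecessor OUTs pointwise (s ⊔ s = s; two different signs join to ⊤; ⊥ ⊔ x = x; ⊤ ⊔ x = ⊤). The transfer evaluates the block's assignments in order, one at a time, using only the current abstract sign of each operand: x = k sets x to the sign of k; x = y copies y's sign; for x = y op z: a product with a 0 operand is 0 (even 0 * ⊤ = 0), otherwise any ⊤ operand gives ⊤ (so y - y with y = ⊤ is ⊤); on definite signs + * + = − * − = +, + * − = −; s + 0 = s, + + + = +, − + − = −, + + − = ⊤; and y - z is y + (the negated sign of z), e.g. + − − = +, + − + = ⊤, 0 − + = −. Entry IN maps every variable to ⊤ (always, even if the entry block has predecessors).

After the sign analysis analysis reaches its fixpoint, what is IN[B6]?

Answer: {a: -, b: ⊤, c: ⊤, d: ⊤, e: ⊤, f: -}

Derivation:
Fixpoint table:
  B0:   IN=(all ⊤)   OUT=(all ⊤)
  B1:   IN=(all ⊤)   OUT={a:-, f:-; rest ⊤}
  B2:   IN={a:-, f:-; rest ⊤}   OUT={a:-, d:-, f:-; rest ⊤}
  B3:   IN={a:-, d:-, f:-; rest ⊤}   OUT={a:-, d:-, f:-; rest ⊤}
  B4:   IN={a:-, d:-, f:-; rest ⊤}   OUT={a:-, d:+, f:-; rest ⊤}
  B5:   IN={a:-, f:-; rest ⊤}   OUT={a:-, f:-; rest ⊤}
  B6:   IN={a:-, f:-; rest ⊤}   OUT={a:-, c:-, f:-; rest ⊤}
  B7:   IN={a:-, f:-; rest ⊤}   OUT={a:-, f:+; rest ⊤}
  B8:   IN={a:-, f:+; rest ⊤}   OUT={a:-, f:-; rest ⊤}
  B9:   IN={a:-, f:-; rest ⊤}   OUT={a:-, f:-; rest ⊤}

Merge at B6: IN[B6] = OUT[B5] = {a: -, b: ⊤, c: ⊤, d: ⊤, e: ⊤, f: -}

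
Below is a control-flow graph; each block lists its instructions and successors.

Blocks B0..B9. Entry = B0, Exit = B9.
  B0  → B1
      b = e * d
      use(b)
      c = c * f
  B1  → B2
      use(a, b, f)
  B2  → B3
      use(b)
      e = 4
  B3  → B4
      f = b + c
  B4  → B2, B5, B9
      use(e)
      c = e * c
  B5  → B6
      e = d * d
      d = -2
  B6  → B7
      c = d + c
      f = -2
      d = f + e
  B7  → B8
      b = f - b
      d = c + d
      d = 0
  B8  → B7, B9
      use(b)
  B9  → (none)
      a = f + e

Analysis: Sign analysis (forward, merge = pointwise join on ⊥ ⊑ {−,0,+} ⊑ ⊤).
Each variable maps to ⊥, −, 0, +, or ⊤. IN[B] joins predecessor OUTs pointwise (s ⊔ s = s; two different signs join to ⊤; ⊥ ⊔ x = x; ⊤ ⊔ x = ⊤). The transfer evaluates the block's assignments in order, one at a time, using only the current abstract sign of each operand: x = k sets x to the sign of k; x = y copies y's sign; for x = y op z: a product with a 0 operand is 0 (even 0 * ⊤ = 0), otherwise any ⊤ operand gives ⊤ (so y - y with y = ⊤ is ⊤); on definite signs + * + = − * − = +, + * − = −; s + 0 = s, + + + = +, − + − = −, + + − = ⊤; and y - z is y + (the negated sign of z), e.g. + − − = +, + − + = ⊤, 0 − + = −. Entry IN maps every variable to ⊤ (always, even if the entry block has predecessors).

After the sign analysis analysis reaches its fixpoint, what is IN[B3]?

Converged values:
  B0:  IN=(all ⊤)  OUT=(all ⊤)
  B1:  IN=(all ⊤)  OUT=(all ⊤)
  B2:  IN=(all ⊤)  OUT={e:+; rest ⊤}
  B3:  IN={e:+; rest ⊤}  OUT={e:+; rest ⊤}
  B4:  IN={e:+; rest ⊤}  OUT={e:+; rest ⊤}
  B5:  IN={e:+; rest ⊤}  OUT={d:-; rest ⊤}
  B6:  IN={d:-; rest ⊤}  OUT={f:-; rest ⊤}
  B7:  IN={f:-; rest ⊤}  OUT={d:0, f:-; rest ⊤}
  B8:  IN={d:0, f:-; rest ⊤}  OUT={d:0, f:-; rest ⊤}
  B9:  IN=(all ⊤)  OUT=(all ⊤)

Merge at B3: IN[B3] = OUT[B2] = {a: ⊤, b: ⊤, c: ⊤, d: ⊤, e: +, f: ⊤}

Answer: {a: ⊤, b: ⊤, c: ⊤, d: ⊤, e: +, f: ⊤}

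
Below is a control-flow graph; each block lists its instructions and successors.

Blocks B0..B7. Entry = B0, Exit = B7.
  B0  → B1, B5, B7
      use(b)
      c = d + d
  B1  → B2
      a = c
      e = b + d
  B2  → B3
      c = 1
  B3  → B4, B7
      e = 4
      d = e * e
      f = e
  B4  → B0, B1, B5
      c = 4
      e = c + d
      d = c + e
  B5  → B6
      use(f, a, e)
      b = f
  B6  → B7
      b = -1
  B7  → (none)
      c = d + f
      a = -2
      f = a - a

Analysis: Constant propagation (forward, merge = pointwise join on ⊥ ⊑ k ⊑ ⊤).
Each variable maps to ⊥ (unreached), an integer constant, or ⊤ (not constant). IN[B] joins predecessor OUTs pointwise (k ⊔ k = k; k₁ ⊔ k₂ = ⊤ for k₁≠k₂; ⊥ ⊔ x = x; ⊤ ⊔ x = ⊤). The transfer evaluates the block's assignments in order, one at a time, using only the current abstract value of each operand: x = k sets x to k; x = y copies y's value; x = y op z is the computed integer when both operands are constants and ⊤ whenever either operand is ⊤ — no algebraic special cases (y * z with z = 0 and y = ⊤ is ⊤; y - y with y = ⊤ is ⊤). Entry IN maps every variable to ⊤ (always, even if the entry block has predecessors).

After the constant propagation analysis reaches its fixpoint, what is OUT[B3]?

Answer: {a: ⊤, b: ⊤, c: 1, d: 16, e: 4, f: 4}

Trace:
Fixpoint table:
  B0: | IN=(all ⊤) | OUT=(all ⊤)
  B1: | IN=(all ⊤) | OUT=(all ⊤)
  B2: | IN=(all ⊤) | OUT={c:1; rest ⊤}
  B3: | IN={c:1; rest ⊤} | OUT={c:1, d:16, e:4, f:4; rest ⊤}
  B4: | IN={c:1, d:16, e:4, f:4; rest ⊤} | OUT={c:4, d:24, e:20, f:4; rest ⊤}
  B5: | IN=(all ⊤) | OUT=(all ⊤)
  B6: | IN=(all ⊤) | OUT={b:-1; rest ⊤}
  B7: | IN=(all ⊤) | OUT={a:-2, f:0; rest ⊤}

Merge at B3: IN[B3] = OUT[B2] = {a: ⊤, b: ⊤, c: 1, d: ⊤, e: ⊤, f: ⊤}
Applying B3's transfer function to that IN value gives OUT[B3] (row B3 above).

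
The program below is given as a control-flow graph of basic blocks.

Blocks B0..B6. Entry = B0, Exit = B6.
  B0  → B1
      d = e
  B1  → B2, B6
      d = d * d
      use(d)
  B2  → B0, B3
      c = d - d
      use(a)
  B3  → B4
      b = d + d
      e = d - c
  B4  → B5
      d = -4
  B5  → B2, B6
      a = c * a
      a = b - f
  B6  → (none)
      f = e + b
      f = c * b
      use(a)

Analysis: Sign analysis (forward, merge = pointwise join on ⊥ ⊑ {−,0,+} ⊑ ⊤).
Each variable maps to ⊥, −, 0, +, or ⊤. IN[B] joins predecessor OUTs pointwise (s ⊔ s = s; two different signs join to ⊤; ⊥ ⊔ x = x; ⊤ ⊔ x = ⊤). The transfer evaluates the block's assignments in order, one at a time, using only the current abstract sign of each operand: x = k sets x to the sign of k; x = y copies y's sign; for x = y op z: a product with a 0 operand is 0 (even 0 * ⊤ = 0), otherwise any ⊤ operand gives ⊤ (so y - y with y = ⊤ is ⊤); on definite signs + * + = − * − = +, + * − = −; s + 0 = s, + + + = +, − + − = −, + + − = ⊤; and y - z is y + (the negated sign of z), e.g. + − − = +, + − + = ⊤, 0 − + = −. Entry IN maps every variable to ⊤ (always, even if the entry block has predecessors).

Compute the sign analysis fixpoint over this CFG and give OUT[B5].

Answer: {a: ⊤, b: ⊤, c: ⊤, d: -, e: ⊤, f: ⊤}

Derivation:
Per-block solution:
  B0: | IN=(all ⊤) | OUT=(all ⊤)
  B1: | IN=(all ⊤) | OUT=(all ⊤)
  B2: | IN=(all ⊤) | OUT=(all ⊤)
  B3: | IN=(all ⊤) | OUT=(all ⊤)
  B4: | IN=(all ⊤) | OUT={d:-; rest ⊤}
  B5: | IN={d:-; rest ⊤} | OUT={d:-; rest ⊤}
  B6: | IN=(all ⊤) | OUT=(all ⊤)

Merge at B5: IN[B5] = OUT[B4] = {a: ⊤, b: ⊤, c: ⊤, d: -, e: ⊤, f: ⊤}
Applying B5's transfer function to that IN value gives OUT[B5] (row B5 above).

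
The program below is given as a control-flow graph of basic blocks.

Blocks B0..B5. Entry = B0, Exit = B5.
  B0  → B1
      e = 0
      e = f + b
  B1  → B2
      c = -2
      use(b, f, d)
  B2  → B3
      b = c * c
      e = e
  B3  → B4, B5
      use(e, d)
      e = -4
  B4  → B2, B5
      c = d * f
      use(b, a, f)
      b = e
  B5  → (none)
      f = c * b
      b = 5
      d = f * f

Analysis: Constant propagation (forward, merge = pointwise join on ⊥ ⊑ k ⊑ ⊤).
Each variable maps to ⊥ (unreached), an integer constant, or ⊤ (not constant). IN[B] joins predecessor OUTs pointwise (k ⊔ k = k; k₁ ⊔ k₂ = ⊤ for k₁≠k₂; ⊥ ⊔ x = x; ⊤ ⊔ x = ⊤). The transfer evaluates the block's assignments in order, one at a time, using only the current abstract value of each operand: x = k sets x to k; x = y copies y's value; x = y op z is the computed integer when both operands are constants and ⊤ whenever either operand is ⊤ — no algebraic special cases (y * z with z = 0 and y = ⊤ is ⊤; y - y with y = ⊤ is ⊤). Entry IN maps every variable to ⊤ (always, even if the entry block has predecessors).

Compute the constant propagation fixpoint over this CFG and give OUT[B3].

Converged values:
  B0: | IN=(all ⊤) | OUT=(all ⊤)
  B1: | IN=(all ⊤) | OUT={c:-2; rest ⊤}
  B2: | IN=(all ⊤) | OUT=(all ⊤)
  B3: | IN=(all ⊤) | OUT={e:-4; rest ⊤}
  B4: | IN={e:-4; rest ⊤} | OUT={b:-4, e:-4; rest ⊤}
  B5: | IN={e:-4; rest ⊤} | OUT={b:5, e:-4; rest ⊤}

Merge at B3: IN[B3] = OUT[B2] = {a: ⊤, b: ⊤, c: ⊤, d: ⊤, e: ⊤, f: ⊤}
Applying B3's transfer function to that IN value gives OUT[B3] (row B3 above).

Answer: {a: ⊤, b: ⊤, c: ⊤, d: ⊤, e: -4, f: ⊤}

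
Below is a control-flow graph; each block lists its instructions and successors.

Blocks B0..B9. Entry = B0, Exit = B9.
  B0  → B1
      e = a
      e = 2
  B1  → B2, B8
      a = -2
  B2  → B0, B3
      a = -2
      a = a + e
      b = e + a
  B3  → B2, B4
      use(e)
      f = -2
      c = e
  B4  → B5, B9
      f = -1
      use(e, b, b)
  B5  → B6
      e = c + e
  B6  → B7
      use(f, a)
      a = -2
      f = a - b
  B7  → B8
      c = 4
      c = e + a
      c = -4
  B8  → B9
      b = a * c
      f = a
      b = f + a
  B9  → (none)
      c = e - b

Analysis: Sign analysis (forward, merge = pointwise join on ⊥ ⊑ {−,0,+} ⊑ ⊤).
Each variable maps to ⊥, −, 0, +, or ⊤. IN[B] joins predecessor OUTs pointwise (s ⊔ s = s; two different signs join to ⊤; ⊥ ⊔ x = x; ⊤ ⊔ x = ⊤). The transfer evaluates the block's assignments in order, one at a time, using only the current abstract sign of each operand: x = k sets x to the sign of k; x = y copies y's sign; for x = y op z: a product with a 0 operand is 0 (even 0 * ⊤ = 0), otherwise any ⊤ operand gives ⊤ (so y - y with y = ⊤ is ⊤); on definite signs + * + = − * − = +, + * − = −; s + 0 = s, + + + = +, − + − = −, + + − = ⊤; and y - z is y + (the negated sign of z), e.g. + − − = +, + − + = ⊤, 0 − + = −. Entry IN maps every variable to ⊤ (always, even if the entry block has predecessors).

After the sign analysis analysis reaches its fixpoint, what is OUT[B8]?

Per-block solution:
  B0:   IN=(all ⊤)   OUT={e:+; rest ⊤}
  B1:   IN={e:+; rest ⊤}   OUT={a:-, e:+; rest ⊤}
  B2:   IN={e:+; rest ⊤}   OUT={e:+; rest ⊤}
  B3:   IN={e:+; rest ⊤}   OUT={c:+, e:+, f:-; rest ⊤}
  B4:   IN={c:+, e:+, f:-; rest ⊤}   OUT={c:+, e:+, f:-; rest ⊤}
  B5:   IN={c:+, e:+, f:-; rest ⊤}   OUT={c:+, e:+, f:-; rest ⊤}
  B6:   IN={c:+, e:+, f:-; rest ⊤}   OUT={a:-, c:+, e:+; rest ⊤}
  B7:   IN={a:-, c:+, e:+; rest ⊤}   OUT={a:-, c:-, e:+; rest ⊤}
  B8:   IN={a:-, e:+; rest ⊤}   OUT={a:-, b:-, e:+, f:-; rest ⊤}
  B9:   IN={e:+, f:-; rest ⊤}   OUT={e:+, f:-; rest ⊤}

Merge at B8: IN[B8] = OUT[B1] ⊔ OUT[B7] = {a: -, b: ⊤, c: ⊤, d: ⊤, e: +, f: ⊤}
Applying B8's transfer function to that IN value gives OUT[B8] (row B8 above).

Answer: {a: -, b: -, c: ⊤, d: ⊤, e: +, f: -}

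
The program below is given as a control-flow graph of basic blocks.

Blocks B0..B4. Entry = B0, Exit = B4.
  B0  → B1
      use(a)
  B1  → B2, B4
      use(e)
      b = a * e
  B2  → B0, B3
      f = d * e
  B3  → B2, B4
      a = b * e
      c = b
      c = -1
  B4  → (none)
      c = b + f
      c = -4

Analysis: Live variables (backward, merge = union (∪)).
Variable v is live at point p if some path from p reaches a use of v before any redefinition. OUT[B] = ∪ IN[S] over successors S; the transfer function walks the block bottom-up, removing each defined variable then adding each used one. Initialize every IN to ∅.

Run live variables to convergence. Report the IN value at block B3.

Answer: {b, d, e, f}

Derivation:
Converged values:
  B0:  IN={a, d, e, f}  OUT={a, d, e, f}
  B1:  IN={a, d, e, f}  OUT={a, b, d, e, f}
  B2:  IN={a, b, d, e}  OUT={a, b, d, e, f}
  B3:  IN={b, d, e, f}  OUT={a, b, d, e, f}
  B4:  IN={b, f}  OUT={}

Merge at B3: OUT[B3] = IN[B2] ⊔ IN[B4] = {a, b, d, e, f}
Applying B3's transfer function to that OUT value gives IN[B3] (row B3 above).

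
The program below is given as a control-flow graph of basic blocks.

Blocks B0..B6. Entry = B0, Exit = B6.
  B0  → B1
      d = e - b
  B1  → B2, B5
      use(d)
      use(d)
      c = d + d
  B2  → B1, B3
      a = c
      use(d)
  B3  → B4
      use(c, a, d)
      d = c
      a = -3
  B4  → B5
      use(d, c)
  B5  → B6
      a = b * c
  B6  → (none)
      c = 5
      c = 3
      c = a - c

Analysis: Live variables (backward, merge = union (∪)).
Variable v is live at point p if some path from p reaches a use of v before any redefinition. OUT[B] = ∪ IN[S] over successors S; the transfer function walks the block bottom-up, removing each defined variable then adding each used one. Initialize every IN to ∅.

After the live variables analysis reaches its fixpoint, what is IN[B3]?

Per-block solution:
  B0: | IN={b, e} | OUT={b, d}
  B1: | IN={b, d} | OUT={b, c, d}
  B2: | IN={b, c, d} | OUT={a, b, c, d}
  B3: | IN={a, b, c, d} | OUT={b, c, d}
  B4: | IN={b, c, d} | OUT={b, c}
  B5: | IN={b, c} | OUT={a}
  B6: | IN={a} | OUT={}

Merge at B3: OUT[B3] = IN[B4] = {b, c, d}
Applying B3's transfer function to that OUT value gives IN[B3] (row B3 above).

Answer: {a, b, c, d}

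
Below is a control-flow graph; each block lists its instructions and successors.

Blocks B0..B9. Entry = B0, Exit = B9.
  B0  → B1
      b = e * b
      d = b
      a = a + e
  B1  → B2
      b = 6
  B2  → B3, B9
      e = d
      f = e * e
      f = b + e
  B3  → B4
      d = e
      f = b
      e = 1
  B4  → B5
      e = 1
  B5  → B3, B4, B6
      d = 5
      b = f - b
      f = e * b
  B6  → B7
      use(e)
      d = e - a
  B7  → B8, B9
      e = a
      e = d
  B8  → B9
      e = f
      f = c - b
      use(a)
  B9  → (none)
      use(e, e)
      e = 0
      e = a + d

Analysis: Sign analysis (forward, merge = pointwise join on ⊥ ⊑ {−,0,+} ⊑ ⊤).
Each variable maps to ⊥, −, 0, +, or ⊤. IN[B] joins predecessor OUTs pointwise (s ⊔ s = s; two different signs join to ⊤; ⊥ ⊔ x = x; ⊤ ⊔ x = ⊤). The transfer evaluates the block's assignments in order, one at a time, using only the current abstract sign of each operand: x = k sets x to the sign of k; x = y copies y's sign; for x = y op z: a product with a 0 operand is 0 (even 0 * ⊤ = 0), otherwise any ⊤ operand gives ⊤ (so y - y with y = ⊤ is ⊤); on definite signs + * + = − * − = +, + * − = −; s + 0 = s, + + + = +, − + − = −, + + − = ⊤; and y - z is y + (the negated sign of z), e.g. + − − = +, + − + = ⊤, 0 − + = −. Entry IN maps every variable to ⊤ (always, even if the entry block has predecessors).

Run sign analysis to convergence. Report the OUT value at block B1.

Answer: {a: ⊤, b: +, c: ⊤, d: ⊤, e: ⊤, f: ⊤}

Derivation:
Fixpoint table:
  B0: | IN=(all ⊤) | OUT=(all ⊤)
  B1: | IN=(all ⊤) | OUT={b:+; rest ⊤}
  B2: | IN={b:+; rest ⊤} | OUT={b:+; rest ⊤}
  B3: | IN=(all ⊤) | OUT={e:+; rest ⊤}
  B4: | IN={e:+; rest ⊤} | OUT={e:+; rest ⊤}
  B5: | IN={e:+; rest ⊤} | OUT={d:+, e:+; rest ⊤}
  B6: | IN={d:+, e:+; rest ⊤} | OUT={e:+; rest ⊤}
  B7: | IN={e:+; rest ⊤} | OUT=(all ⊤)
  B8: | IN=(all ⊤) | OUT=(all ⊤)
  B9: | IN=(all ⊤) | OUT=(all ⊤)

Merge at B1: IN[B1] = OUT[B0] = {a: ⊤, b: ⊤, c: ⊤, d: ⊤, e: ⊤, f: ⊤}
Applying B1's transfer function to that IN value gives OUT[B1] (row B1 above).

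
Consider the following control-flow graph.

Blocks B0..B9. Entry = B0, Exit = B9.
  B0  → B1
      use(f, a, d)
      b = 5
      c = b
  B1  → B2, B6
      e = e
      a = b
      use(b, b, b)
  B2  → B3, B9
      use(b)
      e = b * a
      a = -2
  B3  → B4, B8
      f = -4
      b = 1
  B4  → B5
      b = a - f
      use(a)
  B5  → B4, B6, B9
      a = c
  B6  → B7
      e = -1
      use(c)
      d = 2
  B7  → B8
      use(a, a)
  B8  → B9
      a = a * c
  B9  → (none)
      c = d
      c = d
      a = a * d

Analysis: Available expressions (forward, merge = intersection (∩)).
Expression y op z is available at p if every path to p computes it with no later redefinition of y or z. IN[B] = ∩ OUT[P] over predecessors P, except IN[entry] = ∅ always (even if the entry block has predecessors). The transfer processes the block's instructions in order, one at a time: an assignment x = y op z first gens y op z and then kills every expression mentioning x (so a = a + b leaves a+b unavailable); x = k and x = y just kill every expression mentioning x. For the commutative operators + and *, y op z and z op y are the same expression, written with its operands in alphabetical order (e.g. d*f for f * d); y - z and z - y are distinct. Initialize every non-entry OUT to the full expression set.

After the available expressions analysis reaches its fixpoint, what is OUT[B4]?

Converged values:
  B0:  IN={}  OUT={}
  B1:  IN={}  OUT={}
  B2:  IN={}  OUT={}
  B3:  IN={}  OUT={}
  B4:  IN={}  OUT={a-f}
  B5:  IN={a-f}  OUT={}
  B6:  IN={}  OUT={}
  B7:  IN={}  OUT={}
  B8:  IN={}  OUT={}
  B9:  IN={}  OUT={}

Merge at B4: IN[B4] = OUT[B3] ∩ OUT[B5] = {}
Applying B4's transfer function to that IN value gives OUT[B4] (row B4 above).

Answer: {a-f}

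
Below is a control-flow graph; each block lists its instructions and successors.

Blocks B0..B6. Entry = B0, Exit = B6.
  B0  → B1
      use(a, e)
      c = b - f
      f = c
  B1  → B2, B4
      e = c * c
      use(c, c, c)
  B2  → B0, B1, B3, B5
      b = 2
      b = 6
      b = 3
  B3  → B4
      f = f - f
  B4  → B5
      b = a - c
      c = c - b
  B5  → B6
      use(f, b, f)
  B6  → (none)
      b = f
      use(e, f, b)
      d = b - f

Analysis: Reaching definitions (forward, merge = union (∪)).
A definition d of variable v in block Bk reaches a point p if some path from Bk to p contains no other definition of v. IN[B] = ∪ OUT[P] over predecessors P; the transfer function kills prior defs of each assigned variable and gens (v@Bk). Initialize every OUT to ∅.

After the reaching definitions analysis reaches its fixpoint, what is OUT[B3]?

Per-block solution:
  B0:  IN={b@B2, c@B0, e@B1, f@B0}  OUT={b@B2, c@B0, e@B1, f@B0}
  B1:  IN={b@B2, c@B0, e@B1, f@B0}  OUT={b@B2, c@B0, e@B1, f@B0}
  B2:  IN={b@B2, c@B0, e@B1, f@B0}  OUT={b@B2, c@B0, e@B1, f@B0}
  B3:  IN={b@B2, c@B0, e@B1, f@B0}  OUT={b@B2, c@B0, e@B1, f@B3}
  B4:  IN={b@B2, c@B0, e@B1, f@B0, f@B3}  OUT={b@B4, c@B4, e@B1, f@B0, f@B3}
  B5:  IN={b@B2, b@B4, c@B0, c@B4, e@B1, f@B0, f@B3}  OUT={b@B2, b@B4, c@B0, c@B4, e@B1, f@B0, f@B3}
  B6:  IN={b@B2, b@B4, c@B0, c@B4, e@B1, f@B0, f@B3}  OUT={b@B6, c@B0, c@B4, d@B6, e@B1, f@B0, f@B3}

Merge at B3: IN[B3] = OUT[B2] = {b@B2, c@B0, e@B1, f@B0}
Applying B3's transfer function to that IN value gives OUT[B3] (row B3 above).

Answer: {b@B2, c@B0, e@B1, f@B3}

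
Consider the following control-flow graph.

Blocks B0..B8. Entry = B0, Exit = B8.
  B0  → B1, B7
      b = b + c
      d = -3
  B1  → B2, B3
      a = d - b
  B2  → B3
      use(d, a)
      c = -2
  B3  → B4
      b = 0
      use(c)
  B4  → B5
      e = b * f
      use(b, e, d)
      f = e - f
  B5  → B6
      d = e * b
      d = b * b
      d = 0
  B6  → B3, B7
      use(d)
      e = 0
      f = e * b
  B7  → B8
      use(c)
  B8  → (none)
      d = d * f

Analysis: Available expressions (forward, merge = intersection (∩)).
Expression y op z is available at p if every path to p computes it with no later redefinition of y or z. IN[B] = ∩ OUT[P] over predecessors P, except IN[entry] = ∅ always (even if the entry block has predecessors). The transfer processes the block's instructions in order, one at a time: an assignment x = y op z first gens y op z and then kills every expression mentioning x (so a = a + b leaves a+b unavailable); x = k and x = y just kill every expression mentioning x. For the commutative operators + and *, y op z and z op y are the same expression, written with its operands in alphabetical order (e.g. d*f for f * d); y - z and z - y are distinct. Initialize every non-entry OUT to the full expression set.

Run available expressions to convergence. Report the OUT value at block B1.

Per-block solution:
  B0:  IN={}  OUT={}
  B1:  IN={}  OUT={d-b}
  B2:  IN={d-b}  OUT={d-b}
  B3:  IN={}  OUT={}
  B4:  IN={}  OUT={}
  B5:  IN={}  OUT={b*b, b*e}
  B6:  IN={b*b, b*e}  OUT={b*b, b*e}
  B7:  IN={}  OUT={}
  B8:  IN={}  OUT={}

Merge at B1: IN[B1] = OUT[B0] = {}
Applying B1's transfer function to that IN value gives OUT[B1] (row B1 above).

Answer: {d-b}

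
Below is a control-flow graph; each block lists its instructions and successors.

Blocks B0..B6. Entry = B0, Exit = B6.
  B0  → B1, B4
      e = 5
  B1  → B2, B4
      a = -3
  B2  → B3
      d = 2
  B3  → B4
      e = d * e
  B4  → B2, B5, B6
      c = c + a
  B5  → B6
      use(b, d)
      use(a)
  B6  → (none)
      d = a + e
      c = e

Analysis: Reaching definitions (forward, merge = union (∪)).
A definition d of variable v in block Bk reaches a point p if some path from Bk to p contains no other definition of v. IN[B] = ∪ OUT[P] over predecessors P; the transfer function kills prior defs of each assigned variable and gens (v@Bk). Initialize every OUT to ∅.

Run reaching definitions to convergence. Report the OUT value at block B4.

Converged values:
  B0:  IN={}  OUT={e@B0}
  B1:  IN={e@B0}  OUT={a@B1, e@B0}
  B2:  IN={a@B1, c@B4, d@B2, e@B0, e@B3}  OUT={a@B1, c@B4, d@B2, e@B0, e@B3}
  B3:  IN={a@B1, c@B4, d@B2, e@B0, e@B3}  OUT={a@B1, c@B4, d@B2, e@B3}
  B4:  IN={a@B1, c@B4, d@B2, e@B0, e@B3}  OUT={a@B1, c@B4, d@B2, e@B0, e@B3}
  B5:  IN={a@B1, c@B4, d@B2, e@B0, e@B3}  OUT={a@B1, c@B4, d@B2, e@B0, e@B3}
  B6:  IN={a@B1, c@B4, d@B2, e@B0, e@B3}  OUT={a@B1, c@B6, d@B6, e@B0, e@B3}

Merge at B4: IN[B4] = OUT[B0] ⊔ OUT[B1] ⊔ OUT[B3] = {a@B1, c@B4, d@B2, e@B0, e@B3}
Applying B4's transfer function to that IN value gives OUT[B4] (row B4 above).

Answer: {a@B1, c@B4, d@B2, e@B0, e@B3}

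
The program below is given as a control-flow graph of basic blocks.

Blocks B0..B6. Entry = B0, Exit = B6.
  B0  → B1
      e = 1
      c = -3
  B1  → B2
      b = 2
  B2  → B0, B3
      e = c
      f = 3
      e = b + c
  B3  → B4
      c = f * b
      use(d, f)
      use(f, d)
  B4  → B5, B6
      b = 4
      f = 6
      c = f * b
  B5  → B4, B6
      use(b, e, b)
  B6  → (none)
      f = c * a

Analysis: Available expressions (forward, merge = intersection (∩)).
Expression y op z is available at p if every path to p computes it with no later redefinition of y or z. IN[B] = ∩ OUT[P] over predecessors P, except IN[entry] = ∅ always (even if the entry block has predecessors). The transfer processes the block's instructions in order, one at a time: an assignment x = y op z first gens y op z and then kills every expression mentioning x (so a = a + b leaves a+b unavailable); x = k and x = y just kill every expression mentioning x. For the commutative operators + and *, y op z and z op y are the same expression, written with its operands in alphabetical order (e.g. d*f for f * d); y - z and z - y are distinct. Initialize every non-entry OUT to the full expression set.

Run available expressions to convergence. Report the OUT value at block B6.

Answer: {a*c}

Trace:
Fixpoint table:
  B0: | IN={} | OUT={}
  B1: | IN={} | OUT={}
  B2: | IN={} | OUT={b+c}
  B3: | IN={b+c} | OUT={b*f}
  B4: | IN={b*f} | OUT={b*f}
  B5: | IN={b*f} | OUT={b*f}
  B6: | IN={b*f} | OUT={a*c}

Merge at B6: IN[B6] = OUT[B4] ∩ OUT[B5] = {b*f}
Applying B6's transfer function to that IN value gives OUT[B6] (row B6 above).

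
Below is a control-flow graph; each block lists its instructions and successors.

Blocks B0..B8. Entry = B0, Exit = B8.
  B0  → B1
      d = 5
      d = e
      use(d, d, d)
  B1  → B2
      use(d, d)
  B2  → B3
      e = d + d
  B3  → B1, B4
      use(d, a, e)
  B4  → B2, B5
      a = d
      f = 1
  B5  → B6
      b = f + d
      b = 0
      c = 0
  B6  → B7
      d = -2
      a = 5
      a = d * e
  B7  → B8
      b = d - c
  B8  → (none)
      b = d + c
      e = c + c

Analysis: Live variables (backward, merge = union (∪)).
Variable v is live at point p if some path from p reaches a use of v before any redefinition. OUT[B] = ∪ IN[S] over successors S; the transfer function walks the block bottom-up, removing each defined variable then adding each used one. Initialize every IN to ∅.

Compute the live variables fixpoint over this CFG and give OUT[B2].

Answer: {a, d, e}

Trace:
Per-block solution:
  B0: | IN={a, e} | OUT={a, d}
  B1: | IN={a, d} | OUT={a, d}
  B2: | IN={a, d} | OUT={a, d, e}
  B3: | IN={a, d, e} | OUT={a, d, e}
  B4: | IN={d, e} | OUT={a, d, e, f}
  B5: | IN={d, e, f} | OUT={c, e}
  B6: | IN={c, e} | OUT={c, d}
  B7: | IN={c, d} | OUT={c, d}
  B8: | IN={c, d} | OUT={}

Merge at B2: OUT[B2] = IN[B3] = {a, d, e}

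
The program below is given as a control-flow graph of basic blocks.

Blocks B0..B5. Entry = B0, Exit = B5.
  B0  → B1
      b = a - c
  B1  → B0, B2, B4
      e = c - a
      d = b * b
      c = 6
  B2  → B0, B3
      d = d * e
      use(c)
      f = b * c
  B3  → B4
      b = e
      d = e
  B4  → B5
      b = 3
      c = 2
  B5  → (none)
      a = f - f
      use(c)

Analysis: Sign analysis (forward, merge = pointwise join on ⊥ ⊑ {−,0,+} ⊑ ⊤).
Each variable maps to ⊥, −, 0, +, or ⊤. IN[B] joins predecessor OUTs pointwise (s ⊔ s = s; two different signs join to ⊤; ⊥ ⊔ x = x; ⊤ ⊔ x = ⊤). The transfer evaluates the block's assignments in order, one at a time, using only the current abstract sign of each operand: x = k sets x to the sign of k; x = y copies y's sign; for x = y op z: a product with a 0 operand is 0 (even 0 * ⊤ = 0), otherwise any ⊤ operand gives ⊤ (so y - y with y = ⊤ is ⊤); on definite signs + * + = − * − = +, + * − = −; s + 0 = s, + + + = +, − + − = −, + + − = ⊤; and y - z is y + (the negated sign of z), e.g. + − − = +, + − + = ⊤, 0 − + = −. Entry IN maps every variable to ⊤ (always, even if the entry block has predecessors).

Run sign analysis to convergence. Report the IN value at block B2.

Fixpoint table:
  B0:   IN=(all ⊤)   OUT=(all ⊤)
  B1:   IN=(all ⊤)   OUT={c:+; rest ⊤}
  B2:   IN={c:+; rest ⊤}   OUT={c:+; rest ⊤}
  B3:   IN={c:+; rest ⊤}   OUT={c:+; rest ⊤}
  B4:   IN={c:+; rest ⊤}   OUT={b:+, c:+; rest ⊤}
  B5:   IN={b:+, c:+; rest ⊤}   OUT={b:+, c:+; rest ⊤}

Merge at B2: IN[B2] = OUT[B1] = {a: ⊤, b: ⊤, c: +, d: ⊤, e: ⊤, f: ⊤}

Answer: {a: ⊤, b: ⊤, c: +, d: ⊤, e: ⊤, f: ⊤}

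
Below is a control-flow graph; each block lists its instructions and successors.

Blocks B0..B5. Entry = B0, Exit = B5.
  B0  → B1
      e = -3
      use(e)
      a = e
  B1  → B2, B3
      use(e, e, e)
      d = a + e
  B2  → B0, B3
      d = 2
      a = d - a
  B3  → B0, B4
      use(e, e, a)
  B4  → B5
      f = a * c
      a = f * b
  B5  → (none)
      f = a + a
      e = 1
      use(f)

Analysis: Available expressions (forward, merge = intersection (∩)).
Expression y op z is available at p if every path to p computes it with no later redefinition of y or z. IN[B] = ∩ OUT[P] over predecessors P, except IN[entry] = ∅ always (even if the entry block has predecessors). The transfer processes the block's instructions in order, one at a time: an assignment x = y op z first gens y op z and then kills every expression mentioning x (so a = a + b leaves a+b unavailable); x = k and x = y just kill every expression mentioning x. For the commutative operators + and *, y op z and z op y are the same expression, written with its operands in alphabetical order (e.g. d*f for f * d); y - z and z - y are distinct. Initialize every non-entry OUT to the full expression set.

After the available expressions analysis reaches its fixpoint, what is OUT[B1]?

Per-block solution:
  B0:  IN={}  OUT={}
  B1:  IN={}  OUT={a+e}
  B2:  IN={a+e}  OUT={}
  B3:  IN={}  OUT={}
  B4:  IN={}  OUT={b*f}
  B5:  IN={b*f}  OUT={a+a}

Merge at B1: IN[B1] = OUT[B0] = {}
Applying B1's transfer function to that IN value gives OUT[B1] (row B1 above).

Answer: {a+e}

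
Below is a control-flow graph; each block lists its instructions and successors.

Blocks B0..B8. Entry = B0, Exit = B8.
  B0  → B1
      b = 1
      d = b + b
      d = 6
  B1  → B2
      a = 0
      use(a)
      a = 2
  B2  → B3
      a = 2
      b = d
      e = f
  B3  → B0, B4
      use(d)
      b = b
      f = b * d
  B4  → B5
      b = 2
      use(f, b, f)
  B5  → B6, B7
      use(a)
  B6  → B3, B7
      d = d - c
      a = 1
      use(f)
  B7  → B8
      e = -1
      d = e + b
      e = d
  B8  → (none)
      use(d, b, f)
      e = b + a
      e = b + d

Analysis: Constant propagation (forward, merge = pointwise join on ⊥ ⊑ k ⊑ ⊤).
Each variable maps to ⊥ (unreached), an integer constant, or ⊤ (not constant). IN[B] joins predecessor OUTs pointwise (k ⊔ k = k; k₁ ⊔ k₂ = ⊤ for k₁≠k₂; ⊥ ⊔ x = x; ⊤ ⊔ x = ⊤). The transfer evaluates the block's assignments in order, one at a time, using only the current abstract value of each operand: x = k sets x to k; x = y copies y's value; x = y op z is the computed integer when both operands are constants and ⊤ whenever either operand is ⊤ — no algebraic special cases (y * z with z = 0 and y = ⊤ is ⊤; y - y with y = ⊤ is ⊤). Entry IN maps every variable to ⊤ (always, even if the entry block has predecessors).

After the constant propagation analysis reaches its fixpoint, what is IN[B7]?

Answer: {a: ⊤, b: 2, c: ⊤, d: ⊤, e: ⊤, f: ⊤}

Trace:
Fixpoint table:
  B0:  IN=(all ⊤)  OUT={b:1, d:6; rest ⊤}
  B1:  IN={b:1, d:6; rest ⊤}  OUT={a:2, b:1, d:6; rest ⊤}
  B2:  IN={a:2, b:1, d:6; rest ⊤}  OUT={a:2, b:6, d:6; rest ⊤}
  B3:  IN=(all ⊤)  OUT=(all ⊤)
  B4:  IN=(all ⊤)  OUT={b:2; rest ⊤}
  B5:  IN={b:2; rest ⊤}  OUT={b:2; rest ⊤}
  B6:  IN={b:2; rest ⊤}  OUT={a:1, b:2; rest ⊤}
  B7:  IN={b:2; rest ⊤}  OUT={b:2, d:1, e:1; rest ⊤}
  B8:  IN={b:2, d:1, e:1; rest ⊤}  OUT={b:2, d:1, e:3; rest ⊤}

Merge at B7: IN[B7] = OUT[B5] ⊔ OUT[B6] = {a: ⊤, b: 2, c: ⊤, d: ⊤, e: ⊤, f: ⊤}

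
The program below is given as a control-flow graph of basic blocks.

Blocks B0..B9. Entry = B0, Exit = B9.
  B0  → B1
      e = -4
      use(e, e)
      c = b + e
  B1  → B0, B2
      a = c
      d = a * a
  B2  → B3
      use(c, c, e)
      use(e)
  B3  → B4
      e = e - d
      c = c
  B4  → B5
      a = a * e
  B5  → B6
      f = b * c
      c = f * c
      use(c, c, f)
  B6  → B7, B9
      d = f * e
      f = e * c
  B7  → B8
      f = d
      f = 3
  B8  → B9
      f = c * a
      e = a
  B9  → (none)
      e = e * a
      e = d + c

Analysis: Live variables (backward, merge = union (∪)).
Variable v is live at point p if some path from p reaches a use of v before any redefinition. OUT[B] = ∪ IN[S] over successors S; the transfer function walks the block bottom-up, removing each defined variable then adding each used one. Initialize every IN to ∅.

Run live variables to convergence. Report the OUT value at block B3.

Converged values:
  B0: | IN={b} | OUT={b, c, e}
  B1: | IN={b, c, e} | OUT={a, b, c, d, e}
  B2: | IN={a, b, c, d, e} | OUT={a, b, c, d, e}
  B3: | IN={a, b, c, d, e} | OUT={a, b, c, e}
  B4: | IN={a, b, c, e} | OUT={a, b, c, e}
  B5: | IN={a, b, c, e} | OUT={a, c, e, f}
  B6: | IN={a, c, e, f} | OUT={a, c, d, e}
  B7: | IN={a, c, d} | OUT={a, c, d}
  B8: | IN={a, c, d} | OUT={a, c, d, e}
  B9: | IN={a, c, d, e} | OUT={}

Merge at B3: OUT[B3] = IN[B4] = {a, b, c, e}

Answer: {a, b, c, e}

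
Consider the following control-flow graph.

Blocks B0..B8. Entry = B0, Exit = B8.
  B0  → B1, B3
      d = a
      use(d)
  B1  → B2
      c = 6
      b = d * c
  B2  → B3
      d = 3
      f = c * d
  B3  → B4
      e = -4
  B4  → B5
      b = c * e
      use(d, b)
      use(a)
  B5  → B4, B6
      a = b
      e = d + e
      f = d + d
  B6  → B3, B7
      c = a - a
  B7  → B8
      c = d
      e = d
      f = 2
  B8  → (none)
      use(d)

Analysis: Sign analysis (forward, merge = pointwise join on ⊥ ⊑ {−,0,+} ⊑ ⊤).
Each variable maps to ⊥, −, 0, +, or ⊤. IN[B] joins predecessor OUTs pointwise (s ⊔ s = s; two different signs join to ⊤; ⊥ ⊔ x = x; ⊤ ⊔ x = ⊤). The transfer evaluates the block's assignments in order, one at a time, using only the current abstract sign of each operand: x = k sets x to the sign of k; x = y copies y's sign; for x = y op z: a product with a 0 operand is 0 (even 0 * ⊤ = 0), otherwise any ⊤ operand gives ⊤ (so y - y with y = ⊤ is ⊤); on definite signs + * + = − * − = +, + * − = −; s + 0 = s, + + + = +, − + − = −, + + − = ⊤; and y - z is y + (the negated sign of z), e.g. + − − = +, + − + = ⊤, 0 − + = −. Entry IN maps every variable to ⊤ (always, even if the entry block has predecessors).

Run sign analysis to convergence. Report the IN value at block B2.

Fixpoint table:
  B0: | IN=(all ⊤) | OUT=(all ⊤)
  B1: | IN=(all ⊤) | OUT={c:+; rest ⊤}
  B2: | IN={c:+; rest ⊤} | OUT={c:+, d:+, f:+; rest ⊤}
  B3: | IN=(all ⊤) | OUT={e:-; rest ⊤}
  B4: | IN=(all ⊤) | OUT=(all ⊤)
  B5: | IN=(all ⊤) | OUT=(all ⊤)
  B6: | IN=(all ⊤) | OUT=(all ⊤)
  B7: | IN=(all ⊤) | OUT={f:+; rest ⊤}
  B8: | IN={f:+; rest ⊤} | OUT={f:+; rest ⊤}

Merge at B2: IN[B2] = OUT[B1] = {a: ⊤, b: ⊤, c: +, d: ⊤, e: ⊤, f: ⊤}

Answer: {a: ⊤, b: ⊤, c: +, d: ⊤, e: ⊤, f: ⊤}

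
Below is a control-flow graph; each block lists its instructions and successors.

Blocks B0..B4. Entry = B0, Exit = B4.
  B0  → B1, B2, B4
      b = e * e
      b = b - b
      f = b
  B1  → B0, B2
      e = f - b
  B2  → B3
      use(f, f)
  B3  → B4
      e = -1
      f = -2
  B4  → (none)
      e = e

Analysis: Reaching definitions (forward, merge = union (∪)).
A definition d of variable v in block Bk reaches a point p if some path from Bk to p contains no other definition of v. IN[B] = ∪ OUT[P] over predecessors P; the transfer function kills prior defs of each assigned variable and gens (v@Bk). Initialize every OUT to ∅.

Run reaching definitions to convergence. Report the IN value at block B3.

Per-block solution:
  B0: | IN={b@B0, e@B1, f@B0} | OUT={b@B0, e@B1, f@B0}
  B1: | IN={b@B0, e@B1, f@B0} | OUT={b@B0, e@B1, f@B0}
  B2: | IN={b@B0, e@B1, f@B0} | OUT={b@B0, e@B1, f@B0}
  B3: | IN={b@B0, e@B1, f@B0} | OUT={b@B0, e@B3, f@B3}
  B4: | IN={b@B0, e@B1, e@B3, f@B0, f@B3} | OUT={b@B0, e@B4, f@B0, f@B3}

Merge at B3: IN[B3] = OUT[B2] = {b@B0, e@B1, f@B0}

Answer: {b@B0, e@B1, f@B0}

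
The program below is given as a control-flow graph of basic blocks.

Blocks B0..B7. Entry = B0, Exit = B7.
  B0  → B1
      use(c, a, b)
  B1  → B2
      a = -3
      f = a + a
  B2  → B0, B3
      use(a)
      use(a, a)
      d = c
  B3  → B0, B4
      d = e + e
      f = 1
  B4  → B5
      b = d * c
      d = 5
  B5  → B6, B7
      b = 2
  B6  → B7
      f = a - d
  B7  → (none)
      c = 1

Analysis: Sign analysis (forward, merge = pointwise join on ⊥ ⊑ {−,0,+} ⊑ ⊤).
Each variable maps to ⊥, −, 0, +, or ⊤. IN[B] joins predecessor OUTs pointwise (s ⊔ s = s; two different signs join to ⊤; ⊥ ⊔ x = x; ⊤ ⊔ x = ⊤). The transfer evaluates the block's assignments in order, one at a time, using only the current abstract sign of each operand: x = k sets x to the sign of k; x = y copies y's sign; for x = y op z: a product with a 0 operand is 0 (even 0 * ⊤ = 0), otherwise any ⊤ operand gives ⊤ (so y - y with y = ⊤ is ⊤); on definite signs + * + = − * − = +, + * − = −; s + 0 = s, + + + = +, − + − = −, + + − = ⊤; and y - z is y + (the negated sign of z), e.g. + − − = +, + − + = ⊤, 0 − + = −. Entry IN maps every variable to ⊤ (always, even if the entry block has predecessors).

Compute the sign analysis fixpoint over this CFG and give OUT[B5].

Answer: {a: -, b: +, c: ⊤, d: +, e: ⊤, f: +}

Working:
Fixpoint table:
  B0:   IN=(all ⊤)   OUT=(all ⊤)
  B1:   IN=(all ⊤)   OUT={a:-, f:-; rest ⊤}
  B2:   IN={a:-, f:-; rest ⊤}   OUT={a:-, f:-; rest ⊤}
  B3:   IN={a:-, f:-; rest ⊤}   OUT={a:-, f:+; rest ⊤}
  B4:   IN={a:-, f:+; rest ⊤}   OUT={a:-, d:+, f:+; rest ⊤}
  B5:   IN={a:-, d:+, f:+; rest ⊤}   OUT={a:-, b:+, d:+, f:+; rest ⊤}
  B6:   IN={a:-, b:+, d:+, f:+; rest ⊤}   OUT={a:-, b:+, d:+, f:-; rest ⊤}
  B7:   IN={a:-, b:+, d:+; rest ⊤}   OUT={a:-, b:+, c:+, d:+; rest ⊤}

Merge at B5: IN[B5] = OUT[B4] = {a: -, b: ⊤, c: ⊤, d: +, e: ⊤, f: +}
Applying B5's transfer function to that IN value gives OUT[B5] (row B5 above).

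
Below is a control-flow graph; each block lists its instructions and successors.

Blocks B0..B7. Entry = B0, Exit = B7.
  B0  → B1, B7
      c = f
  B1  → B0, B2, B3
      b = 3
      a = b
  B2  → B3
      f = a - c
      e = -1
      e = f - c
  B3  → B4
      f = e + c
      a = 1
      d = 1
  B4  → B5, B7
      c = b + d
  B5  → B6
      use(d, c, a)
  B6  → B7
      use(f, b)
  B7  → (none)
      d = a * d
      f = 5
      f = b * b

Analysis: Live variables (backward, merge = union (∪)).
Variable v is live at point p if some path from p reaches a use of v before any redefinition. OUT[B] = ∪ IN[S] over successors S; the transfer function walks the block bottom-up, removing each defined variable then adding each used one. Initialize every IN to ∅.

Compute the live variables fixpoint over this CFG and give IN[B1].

Answer: {c, d, e, f}

Working:
Per-block solution:
  B0: | IN={a, b, d, e, f} | OUT={a, b, c, d, e, f}
  B1: | IN={c, d, e, f} | OUT={a, b, c, d, e, f}
  B2: | IN={a, b, c} | OUT={b, c, e}
  B3: | IN={b, c, e} | OUT={a, b, d, f}
  B4: | IN={a, b, d, f} | OUT={a, b, c, d, f}
  B5: | IN={a, b, c, d, f} | OUT={a, b, d, f}
  B6: | IN={a, b, d, f} | OUT={a, b, d}
  B7: | IN={a, b, d} | OUT={}

Merge at B1: OUT[B1] = IN[B0] ⊔ IN[B2] ⊔ IN[B3] = {a, b, c, d, e, f}
Applying B1's transfer function to that OUT value gives IN[B1] (row B1 above).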